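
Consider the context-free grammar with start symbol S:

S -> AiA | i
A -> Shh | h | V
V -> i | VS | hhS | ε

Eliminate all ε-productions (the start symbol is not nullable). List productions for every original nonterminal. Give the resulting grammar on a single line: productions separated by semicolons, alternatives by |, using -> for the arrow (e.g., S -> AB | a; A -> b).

S -> i | Ai | iA | AiA; A -> V | h | Shh; V -> S | i | VS | hhS

Nullable set: {A, V}.
S -> AiA: A, A nullable, giving Ai | AiA | i | iA.
A -> V: V nullable, giving V.
Drop V -> ε.
V -> VS: V nullable, giving S | VS.
Unchanged (no nullable symbols): S -> i; A -> Shh; A -> h; V -> hhS; V -> i.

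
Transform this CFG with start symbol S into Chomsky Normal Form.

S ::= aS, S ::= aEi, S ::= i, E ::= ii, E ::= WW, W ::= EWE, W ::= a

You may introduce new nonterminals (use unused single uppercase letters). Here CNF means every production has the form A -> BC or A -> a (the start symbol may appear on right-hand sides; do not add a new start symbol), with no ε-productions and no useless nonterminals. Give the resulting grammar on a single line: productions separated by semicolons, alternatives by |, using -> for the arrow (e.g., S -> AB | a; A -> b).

S -> i | BC | BS; A -> i; B -> a; C -> EA; D -> WE; E -> AA | WW; W -> a | ED

No ε-productions.
No unit productions to eliminate.
TERM: introduce B -> a, A -> i and substitute in every rule of length ≥2.
BIN: S -> BEA becomes S -> BC, C -> EA; W -> EWE becomes W -> ED, D -> WE.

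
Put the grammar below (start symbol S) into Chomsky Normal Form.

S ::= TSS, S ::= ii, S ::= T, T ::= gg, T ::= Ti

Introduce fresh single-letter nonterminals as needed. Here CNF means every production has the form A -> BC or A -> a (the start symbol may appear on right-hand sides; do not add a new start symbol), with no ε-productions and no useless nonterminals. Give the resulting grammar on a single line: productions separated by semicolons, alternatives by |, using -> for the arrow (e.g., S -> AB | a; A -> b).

S -> AA | BB | TA | TC; A -> i; B -> g; C -> SS; T -> BB | TA

No ε-productions.
After unit-elimination: S -> Ti | gg | ii | TSS; T -> Ti | gg.
TERM: introduce B -> g, A -> i and substitute in every rule of length ≥2.
BIN: S -> TSS becomes S -> TC, C -> SS.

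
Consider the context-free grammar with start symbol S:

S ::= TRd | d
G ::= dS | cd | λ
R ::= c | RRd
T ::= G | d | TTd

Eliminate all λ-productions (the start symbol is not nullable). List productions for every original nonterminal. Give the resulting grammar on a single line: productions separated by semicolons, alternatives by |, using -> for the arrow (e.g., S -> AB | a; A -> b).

S -> d | Rd | TRd; G -> cd | dS; R -> c | RRd; T -> G | d | Td | TTd

Nullable set: {G, T}.
S -> TRd: T nullable, giving Rd | TRd.
Drop G -> λ.
T -> G: G nullable, giving G.
T -> TTd: T, T nullable, giving TTd | Td | d.
Unchanged (no nullable symbols): S -> d; G -> cd; G -> dS; R -> RRd; R -> c; T -> d.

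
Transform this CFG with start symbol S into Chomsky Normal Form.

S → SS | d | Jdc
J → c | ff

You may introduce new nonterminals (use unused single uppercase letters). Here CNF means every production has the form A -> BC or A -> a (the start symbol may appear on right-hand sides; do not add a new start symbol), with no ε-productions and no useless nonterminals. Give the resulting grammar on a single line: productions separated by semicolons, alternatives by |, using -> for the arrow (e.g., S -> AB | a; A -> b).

S -> d | JD | SS; A -> f; B -> d; C -> c; D -> BC; J -> c | AA

No ε-productions.
No unit productions to eliminate.
TERM: introduce C -> c, B -> d, A -> f and substitute in every rule of length ≥2.
BIN: S -> JBC becomes S -> JD, D -> BC.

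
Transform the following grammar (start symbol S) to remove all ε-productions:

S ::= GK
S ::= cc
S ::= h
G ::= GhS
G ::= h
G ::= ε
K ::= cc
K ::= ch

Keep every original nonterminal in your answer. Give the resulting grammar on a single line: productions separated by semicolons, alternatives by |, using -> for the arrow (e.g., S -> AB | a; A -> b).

S -> K | h | GK | cc; G -> h | hS | GhS; K -> cc | ch

Nullable set: {G}.
S -> GK: G nullable, giving GK | K.
Drop G -> ε.
G -> GhS: G nullable, giving GhS | hS.
Unchanged (no nullable symbols): S -> cc; S -> h; G -> h; K -> cc; K -> ch.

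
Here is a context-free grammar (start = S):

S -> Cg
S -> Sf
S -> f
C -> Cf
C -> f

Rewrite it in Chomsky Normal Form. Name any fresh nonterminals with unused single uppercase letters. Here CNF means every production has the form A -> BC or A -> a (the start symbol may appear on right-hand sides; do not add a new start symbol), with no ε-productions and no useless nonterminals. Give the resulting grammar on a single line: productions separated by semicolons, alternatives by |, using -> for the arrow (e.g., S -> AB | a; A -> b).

No ε-productions.
No unit productions to eliminate.
TERM: introduce A -> f, B -> g and substitute in every rule of length ≥2.

S -> f | CB | SA; A -> f; B -> g; C -> f | CA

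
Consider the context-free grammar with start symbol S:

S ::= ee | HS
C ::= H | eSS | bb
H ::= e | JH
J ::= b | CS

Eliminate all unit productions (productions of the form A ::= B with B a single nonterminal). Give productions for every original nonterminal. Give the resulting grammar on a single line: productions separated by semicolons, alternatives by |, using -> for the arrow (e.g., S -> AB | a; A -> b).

S -> HS | ee; C -> e | JH | bb | eSS; H -> e | JH; J -> b | CS

Unit productions: C->H.
Unit pairs (A ⇒* B via units): (C,H).
S: inherits non-unit rules of {S} → HS | ee.
C: inherits non-unit rules of {C, H} → JH | bb | e | eSS.
H: inherits non-unit rules of {H} → JH | e.
J: inherits non-unit rules of {J} → CS | b.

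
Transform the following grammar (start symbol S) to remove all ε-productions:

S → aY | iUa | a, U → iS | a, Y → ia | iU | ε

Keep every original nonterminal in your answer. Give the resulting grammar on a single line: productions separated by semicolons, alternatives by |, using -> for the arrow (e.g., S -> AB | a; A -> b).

S -> a | aY | iUa; U -> a | iS; Y -> iU | ia

Nullable set: {Y}.
S -> aY: Y nullable, giving a | aY.
Drop Y -> ε.
Unchanged (no nullable symbols): S -> a; S -> iUa; U -> a; U -> iS; Y -> iU; Y -> ia.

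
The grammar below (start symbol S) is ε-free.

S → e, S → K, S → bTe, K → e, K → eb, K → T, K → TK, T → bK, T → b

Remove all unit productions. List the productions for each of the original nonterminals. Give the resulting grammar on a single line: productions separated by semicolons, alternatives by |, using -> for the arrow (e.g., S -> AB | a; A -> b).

S -> b | e | TK | bK | eb | bTe; K -> b | e | TK | bK | eb; T -> b | bK

Unit productions: K->T, S->K.
Unit pairs (A ⇒* B via units): (K,T), (S,K), (S,T).
S: inherits non-unit rules of {K, S, T} → TK | b | bK | bTe | e | eb.
K: inherits non-unit rules of {K, T} → TK | b | bK | e | eb.
T: inherits non-unit rules of {T} → b | bK.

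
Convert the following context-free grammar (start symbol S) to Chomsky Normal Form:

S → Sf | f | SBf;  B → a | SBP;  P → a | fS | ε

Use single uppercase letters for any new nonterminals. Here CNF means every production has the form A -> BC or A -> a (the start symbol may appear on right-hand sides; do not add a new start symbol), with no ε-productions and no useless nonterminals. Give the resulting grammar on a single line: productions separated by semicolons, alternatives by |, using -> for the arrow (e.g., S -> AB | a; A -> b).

S -> f | SA | SD; A -> f; B -> a | SB | SC; C -> BP; D -> BA; P -> a | AS

Nullable: {P}; after ε-elimination: S -> f | Sf | SBf; B -> a | SB | SBP; P -> a | fS.
No unit productions to eliminate.
TERM: introduce A -> f and substitute in every rule of length ≥2.
BIN: B -> SBP becomes B -> SC, C -> BP; S -> SBA becomes S -> SD, D -> BA.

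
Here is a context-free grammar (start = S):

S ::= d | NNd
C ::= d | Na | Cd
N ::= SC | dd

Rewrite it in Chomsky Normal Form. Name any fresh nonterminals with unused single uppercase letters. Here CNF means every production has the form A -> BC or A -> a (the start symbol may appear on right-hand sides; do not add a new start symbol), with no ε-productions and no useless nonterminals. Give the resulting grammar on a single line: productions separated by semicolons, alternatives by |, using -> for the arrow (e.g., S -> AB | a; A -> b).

No ε-productions.
No unit productions to eliminate.
TERM: introduce B -> a, A -> d and substitute in every rule of length ≥2.
BIN: S -> NNA becomes S -> ND, D -> NA.

S -> d | ND; A -> d; B -> a; C -> d | CA | NB; D -> NA; N -> AA | SC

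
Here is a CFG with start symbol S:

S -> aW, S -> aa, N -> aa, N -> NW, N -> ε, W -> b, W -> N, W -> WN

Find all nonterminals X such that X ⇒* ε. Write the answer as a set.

Directly nullable (have an ε-rule): {N}.
W is nullable via W -> N (every symbol on the right is already known nullable).
Not nullable: S — each has a terminal in every rule's right-hand side or depends on a non-nullable symbol.

{N, W}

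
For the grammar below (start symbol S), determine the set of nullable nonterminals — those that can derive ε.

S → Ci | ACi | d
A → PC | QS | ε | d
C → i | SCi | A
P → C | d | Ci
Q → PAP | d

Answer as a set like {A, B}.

Directly nullable (have an ε-rule): {A}.
C is nullable via C -> A (every symbol on the right is already known nullable).
P is nullable via P -> C (every symbol on the right is already known nullable).
Q is nullable via Q -> PAP (every symbol on the right is already known nullable).
Not nullable: S — each has a terminal in every rule's right-hand side or depends on a non-nullable symbol.

{A, C, P, Q}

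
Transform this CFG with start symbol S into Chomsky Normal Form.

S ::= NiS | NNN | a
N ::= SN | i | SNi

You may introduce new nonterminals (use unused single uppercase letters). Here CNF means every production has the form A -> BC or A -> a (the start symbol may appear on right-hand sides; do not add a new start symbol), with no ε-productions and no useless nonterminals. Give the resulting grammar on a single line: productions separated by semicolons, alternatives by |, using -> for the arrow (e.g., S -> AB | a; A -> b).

No ε-productions.
No unit productions to eliminate.
TERM: introduce A -> i and substitute in every rule of length ≥2.
BIN: N -> SNA becomes N -> SB, B -> NA; S -> NAS becomes S -> NC, C -> AS; S -> NNN becomes S -> ND, D -> NN.

S -> a | NC | ND; A -> i; B -> NA; C -> AS; D -> NN; N -> i | SB | SN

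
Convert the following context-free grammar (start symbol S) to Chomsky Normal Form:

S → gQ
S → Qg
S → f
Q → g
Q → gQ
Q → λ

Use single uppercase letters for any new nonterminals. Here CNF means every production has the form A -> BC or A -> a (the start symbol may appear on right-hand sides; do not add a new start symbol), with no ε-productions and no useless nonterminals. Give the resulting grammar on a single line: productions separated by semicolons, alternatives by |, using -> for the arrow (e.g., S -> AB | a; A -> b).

Nullable: {Q}; after ε-elimination: S -> f | g | Qg | gQ; Q -> g | gQ.
No unit productions to eliminate.
TERM: introduce A -> g and substitute in every rule of length ≥2.

S -> f | g | AQ | QA; A -> g; Q -> g | AQ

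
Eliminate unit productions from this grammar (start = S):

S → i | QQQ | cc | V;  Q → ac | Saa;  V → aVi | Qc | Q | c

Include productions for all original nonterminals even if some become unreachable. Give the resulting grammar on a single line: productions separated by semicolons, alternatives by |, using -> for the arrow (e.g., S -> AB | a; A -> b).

Unit productions: S->V, V->Q.
Unit pairs (A ⇒* B via units): (S,Q), (S,V), (V,Q).
S: inherits non-unit rules of {Q, S, V} → QQQ | Qc | Saa | aVi | ac | c | cc | i.
Q: inherits non-unit rules of {Q} → Saa | ac.
V: inherits non-unit rules of {Q, V} → Qc | Saa | aVi | ac | c.

S -> c | i | Qc | ac | cc | QQQ | Saa | aVi; Q -> ac | Saa; V -> c | Qc | ac | Saa | aVi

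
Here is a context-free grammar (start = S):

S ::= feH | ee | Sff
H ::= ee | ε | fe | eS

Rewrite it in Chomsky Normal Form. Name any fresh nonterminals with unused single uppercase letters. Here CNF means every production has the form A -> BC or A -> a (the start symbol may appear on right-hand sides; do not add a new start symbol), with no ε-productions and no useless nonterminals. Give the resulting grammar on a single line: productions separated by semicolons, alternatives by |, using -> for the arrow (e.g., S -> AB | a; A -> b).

Nullable: {H}; after ε-elimination: S -> ee | fe | Sff | feH; H -> eS | ee | fe.
No unit productions to eliminate.
TERM: introduce A -> e, B -> f and substitute in every rule of length ≥2.
BIN: S -> BAH becomes S -> BC, C -> AH; S -> SBB becomes S -> SD, D -> BB.

S -> AA | BA | BC | SD; A -> e; B -> f; C -> AH; D -> BB; H -> AA | AS | BA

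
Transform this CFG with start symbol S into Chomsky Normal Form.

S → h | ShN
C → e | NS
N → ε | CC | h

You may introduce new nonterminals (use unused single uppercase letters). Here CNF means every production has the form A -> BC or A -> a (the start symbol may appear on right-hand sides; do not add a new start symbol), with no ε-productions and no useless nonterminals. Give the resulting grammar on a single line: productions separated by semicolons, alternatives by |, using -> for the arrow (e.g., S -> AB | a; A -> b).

Nullable: {N}; after ε-elimination: S -> h | Sh | ShN; C -> S | e | NS; N -> h | CC.
After unit-elimination: S -> h | Sh | ShN; C -> e | h | NS | Sh | ShN; N -> h | CC.
TERM: introduce A -> h and substitute in every rule of length ≥2.
BIN: C -> SAN becomes C -> SB, B -> AN; S -> SAN becomes S -> SD, D -> AN.

S -> h | SA | SD; A -> h; B -> AN; C -> e | h | NS | SA | SB; D -> AN; N -> h | CC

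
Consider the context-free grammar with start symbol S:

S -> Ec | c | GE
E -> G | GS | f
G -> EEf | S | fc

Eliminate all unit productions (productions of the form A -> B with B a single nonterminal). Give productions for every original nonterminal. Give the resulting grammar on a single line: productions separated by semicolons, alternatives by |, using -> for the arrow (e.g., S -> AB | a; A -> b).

Unit productions: E->G, G->S.
Unit pairs (A ⇒* B via units): (E,G), (E,S), (G,S).
S: inherits non-unit rules of {S} → Ec | GE | c.
E: inherits non-unit rules of {E, G, S} → EEf | Ec | GE | GS | c | f | fc.
G: inherits non-unit rules of {G, S} → EEf | Ec | GE | c | fc.

S -> c | Ec | GE; E -> c | f | Ec | GE | GS | fc | EEf; G -> c | Ec | GE | fc | EEf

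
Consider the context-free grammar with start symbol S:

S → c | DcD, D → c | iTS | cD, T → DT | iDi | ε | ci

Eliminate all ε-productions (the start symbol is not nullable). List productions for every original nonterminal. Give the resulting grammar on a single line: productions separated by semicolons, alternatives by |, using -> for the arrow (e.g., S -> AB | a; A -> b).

S -> c | DcD; D -> c | cD | iS | iTS; T -> D | DT | ci | iDi

Nullable set: {T}.
D -> iTS: T nullable, giving iS | iTS.
Drop T -> ε.
T -> DT: T nullable, giving D | DT.
Unchanged (no nullable symbols): S -> DcD; S -> c; D -> c; D -> cD; T -> ci; T -> iDi.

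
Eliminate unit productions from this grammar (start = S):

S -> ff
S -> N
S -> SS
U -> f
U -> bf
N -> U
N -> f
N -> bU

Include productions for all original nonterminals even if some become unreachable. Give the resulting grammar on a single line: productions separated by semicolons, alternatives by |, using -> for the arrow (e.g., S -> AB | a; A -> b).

Unit productions: N->U, S->N.
Unit pairs (A ⇒* B via units): (N,U), (S,N), (S,U).
S: inherits non-unit rules of {N, S, U} → SS | bU | bf | f | ff.
N: inherits non-unit rules of {N, U} → bU | bf | f.
U: inherits non-unit rules of {U} → bf | f.

S -> f | SS | bU | bf | ff; N -> f | bU | bf; U -> f | bf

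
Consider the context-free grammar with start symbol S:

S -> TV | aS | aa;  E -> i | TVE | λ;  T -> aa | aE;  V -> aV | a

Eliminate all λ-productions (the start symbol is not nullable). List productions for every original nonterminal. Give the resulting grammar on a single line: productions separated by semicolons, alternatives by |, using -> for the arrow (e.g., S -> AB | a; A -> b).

S -> TV | aS | aa; E -> i | TV | TVE; T -> a | aE | aa; V -> a | aV

Nullable set: {E}.
Drop E -> λ.
E -> TVE: E nullable, giving TV | TVE.
T -> aE: E nullable, giving a | aE.
Unchanged (no nullable symbols): S -> TV; S -> aS; S -> aa; E -> i; T -> aa; V -> a; V -> aV.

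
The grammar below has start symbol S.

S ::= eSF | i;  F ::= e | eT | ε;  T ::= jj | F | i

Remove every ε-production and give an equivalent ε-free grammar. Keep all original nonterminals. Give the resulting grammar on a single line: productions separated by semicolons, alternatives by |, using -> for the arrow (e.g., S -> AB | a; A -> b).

Nullable set: {F, T}.
S -> eSF: F nullable, giving eS | eSF.
Drop F -> ε.
F -> eT: T nullable, giving e | eT.
T -> F: F nullable, giving F.
Unchanged (no nullable symbols): S -> i; F -> e; T -> i; T -> jj.

S -> i | eS | eSF; F -> e | eT; T -> F | i | jj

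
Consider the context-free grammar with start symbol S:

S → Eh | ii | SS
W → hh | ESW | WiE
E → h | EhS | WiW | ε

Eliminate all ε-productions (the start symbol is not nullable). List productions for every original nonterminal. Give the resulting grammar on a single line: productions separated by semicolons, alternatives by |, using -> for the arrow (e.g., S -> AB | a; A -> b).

S -> h | Eh | SS | ii; E -> h | hS | EhS | WiW; W -> SW | Wi | hh | ESW | WiE

Nullable set: {E}.
S -> Eh: E nullable, giving Eh | h.
Drop E -> ε.
E -> EhS: E nullable, giving EhS | hS.
W -> ESW: E nullable, giving ESW | SW.
W -> WiE: E nullable, giving Wi | WiE.
Unchanged (no nullable symbols): S -> SS; S -> ii; E -> WiW; E -> h; W -> hh.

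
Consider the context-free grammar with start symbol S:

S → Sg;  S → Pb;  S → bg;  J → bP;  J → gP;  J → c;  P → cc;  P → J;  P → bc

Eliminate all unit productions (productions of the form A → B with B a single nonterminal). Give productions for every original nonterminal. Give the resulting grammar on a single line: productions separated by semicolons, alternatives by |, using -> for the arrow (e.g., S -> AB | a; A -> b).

S -> Pb | Sg | bg; J -> c | bP | gP; P -> c | bP | bc | cc | gP

Unit productions: P->J.
Unit pairs (A ⇒* B via units): (P,J).
S: inherits non-unit rules of {S} → Pb | Sg | bg.
J: inherits non-unit rules of {J} → bP | c | gP.
P: inherits non-unit rules of {J, P} → bP | bc | c | cc | gP.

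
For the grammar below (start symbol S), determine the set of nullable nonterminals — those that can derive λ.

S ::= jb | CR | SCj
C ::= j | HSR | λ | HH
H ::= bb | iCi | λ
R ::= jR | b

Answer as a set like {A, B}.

{C, H}

Directly nullable (have an ε-rule): {C, H}.
Not nullable: R, S — each has a terminal in every rule's right-hand side or depends on a non-nullable symbol.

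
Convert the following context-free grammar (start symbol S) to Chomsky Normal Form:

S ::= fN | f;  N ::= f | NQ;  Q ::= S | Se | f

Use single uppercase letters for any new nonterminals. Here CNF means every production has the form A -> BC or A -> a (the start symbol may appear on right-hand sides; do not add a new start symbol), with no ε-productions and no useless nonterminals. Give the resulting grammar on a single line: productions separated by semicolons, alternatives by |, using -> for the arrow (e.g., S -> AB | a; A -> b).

No ε-productions.
After unit-elimination: S -> f | fN; N -> f | NQ; Q -> f | Se | fN.
TERM: introduce A -> e, B -> f and substitute in every rule of length ≥2.

S -> f | BN; A -> e; B -> f; N -> f | NQ; Q -> f | BN | SA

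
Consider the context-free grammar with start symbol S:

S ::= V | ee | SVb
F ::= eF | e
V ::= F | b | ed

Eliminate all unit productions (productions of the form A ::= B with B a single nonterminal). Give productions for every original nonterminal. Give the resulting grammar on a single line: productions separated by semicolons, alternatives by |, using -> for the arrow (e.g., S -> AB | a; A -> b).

S -> b | e | eF | ed | ee | SVb; F -> e | eF; V -> b | e | eF | ed

Unit productions: S->V, V->F.
Unit pairs (A ⇒* B via units): (S,F), (S,V), (V,F).
S: inherits non-unit rules of {F, S, V} → SVb | b | e | eF | ed | ee.
F: inherits non-unit rules of {F} → e | eF.
V: inherits non-unit rules of {F, V} → b | e | eF | ed.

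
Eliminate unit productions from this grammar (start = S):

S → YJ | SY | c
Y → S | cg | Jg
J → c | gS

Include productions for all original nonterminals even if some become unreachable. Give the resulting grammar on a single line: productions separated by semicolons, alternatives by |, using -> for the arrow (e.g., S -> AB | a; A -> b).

Unit productions: Y->S.
Unit pairs (A ⇒* B via units): (Y,S).
S: inherits non-unit rules of {S} → SY | YJ | c.
J: inherits non-unit rules of {J} → c | gS.
Y: inherits non-unit rules of {S, Y} → Jg | SY | YJ | c | cg.

S -> c | SY | YJ; J -> c | gS; Y -> c | Jg | SY | YJ | cg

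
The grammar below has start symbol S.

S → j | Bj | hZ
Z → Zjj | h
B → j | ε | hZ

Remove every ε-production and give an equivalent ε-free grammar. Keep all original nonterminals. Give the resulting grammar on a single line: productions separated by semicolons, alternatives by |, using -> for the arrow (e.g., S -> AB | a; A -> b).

S -> j | Bj | hZ; B -> j | hZ; Z -> h | Zjj

Nullable set: {B}.
S -> Bj: B nullable, giving Bj | j.
Drop B -> ε.
Unchanged (no nullable symbols): S -> hZ; S -> j; B -> hZ; B -> j; Z -> Zjj; Z -> h.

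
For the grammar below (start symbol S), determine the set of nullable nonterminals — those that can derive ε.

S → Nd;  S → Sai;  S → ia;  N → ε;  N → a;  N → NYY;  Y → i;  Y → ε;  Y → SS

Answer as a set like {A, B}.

Directly nullable (have an ε-rule): {N, Y}.
Not nullable: S — each has a terminal in every rule's right-hand side or depends on a non-nullable symbol.

{N, Y}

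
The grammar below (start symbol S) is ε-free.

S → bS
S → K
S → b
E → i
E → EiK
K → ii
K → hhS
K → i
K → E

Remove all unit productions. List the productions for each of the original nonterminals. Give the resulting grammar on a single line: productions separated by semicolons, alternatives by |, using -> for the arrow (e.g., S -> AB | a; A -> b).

Unit productions: K->E, S->K.
Unit pairs (A ⇒* B via units): (K,E), (S,E), (S,K).
S: inherits non-unit rules of {E, K, S} → EiK | b | bS | hhS | i | ii.
E: inherits non-unit rules of {E} → EiK | i.
K: inherits non-unit rules of {E, K} → EiK | hhS | i | ii.

S -> b | i | bS | ii | EiK | hhS; E -> i | EiK; K -> i | ii | EiK | hhS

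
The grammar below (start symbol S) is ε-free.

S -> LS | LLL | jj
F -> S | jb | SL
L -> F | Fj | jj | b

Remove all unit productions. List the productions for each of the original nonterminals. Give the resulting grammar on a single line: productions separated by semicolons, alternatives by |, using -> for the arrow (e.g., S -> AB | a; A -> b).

S -> LS | jj | LLL; F -> LS | SL | jb | jj | LLL; L -> b | Fj | LS | SL | jb | jj | LLL

Unit productions: F->S, L->F.
Unit pairs (A ⇒* B via units): (F,S), (L,F), (L,S).
S: inherits non-unit rules of {S} → LLL | LS | jj.
F: inherits non-unit rules of {F, S} → LLL | LS | SL | jb | jj.
L: inherits non-unit rules of {F, L, S} → Fj | LLL | LS | SL | b | jb | jj.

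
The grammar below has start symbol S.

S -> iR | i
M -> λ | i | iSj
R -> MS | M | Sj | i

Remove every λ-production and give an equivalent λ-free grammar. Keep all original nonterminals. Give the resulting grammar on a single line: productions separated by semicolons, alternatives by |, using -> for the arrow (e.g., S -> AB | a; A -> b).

Nullable set: {M, R}.
S -> iR: R nullable, giving i | iR.
Drop M -> λ.
R -> M: M nullable, giving M.
R -> MS: M nullable, giving MS | S.
Unchanged (no nullable symbols): S -> i; M -> i; M -> iSj; R -> Sj; R -> i.

S -> i | iR; M -> i | iSj; R -> M | S | i | MS | Sj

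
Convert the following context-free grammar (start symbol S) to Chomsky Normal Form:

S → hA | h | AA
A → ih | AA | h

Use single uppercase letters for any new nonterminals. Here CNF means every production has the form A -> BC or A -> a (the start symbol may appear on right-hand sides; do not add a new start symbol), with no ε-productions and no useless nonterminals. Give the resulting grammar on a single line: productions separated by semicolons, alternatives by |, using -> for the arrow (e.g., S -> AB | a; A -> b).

No ε-productions.
No unit productions to eliminate.
TERM: introduce C -> h, B -> i and substitute in every rule of length ≥2.

S -> h | AA | CA; A -> h | AA | BC; B -> i; C -> h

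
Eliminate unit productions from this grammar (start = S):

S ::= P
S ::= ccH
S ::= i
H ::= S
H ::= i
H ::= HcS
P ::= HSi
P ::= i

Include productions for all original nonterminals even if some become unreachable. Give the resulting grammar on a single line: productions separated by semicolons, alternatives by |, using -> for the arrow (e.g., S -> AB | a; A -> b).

Unit productions: H->S, S->P.
Unit pairs (A ⇒* B via units): (H,P), (H,S), (S,P).
S: inherits non-unit rules of {P, S} → HSi | ccH | i.
H: inherits non-unit rules of {H, P, S} → HSi | HcS | ccH | i.
P: inherits non-unit rules of {P} → HSi | i.

S -> i | HSi | ccH; H -> i | HSi | HcS | ccH; P -> i | HSi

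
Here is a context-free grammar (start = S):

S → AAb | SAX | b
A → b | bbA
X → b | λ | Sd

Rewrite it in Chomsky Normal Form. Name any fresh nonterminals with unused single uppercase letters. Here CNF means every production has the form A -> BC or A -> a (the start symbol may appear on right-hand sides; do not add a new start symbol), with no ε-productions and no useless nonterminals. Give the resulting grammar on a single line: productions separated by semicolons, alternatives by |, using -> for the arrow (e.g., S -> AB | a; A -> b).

Nullable: {X}; after ε-elimination: S -> b | SA | AAb | SAX; A -> b | bbA; X -> b | Sd.
No unit productions to eliminate.
TERM: introduce B -> b, C -> d and substitute in every rule of length ≥2.
BIN: A -> BBA becomes A -> BD, D -> BA; S -> AAB becomes S -> AE, E -> AB; S -> SAX becomes S -> SF, F -> AX.

S -> b | AE | SA | SF; A -> b | BD; B -> b; C -> d; D -> BA; E -> AB; F -> AX; X -> b | SC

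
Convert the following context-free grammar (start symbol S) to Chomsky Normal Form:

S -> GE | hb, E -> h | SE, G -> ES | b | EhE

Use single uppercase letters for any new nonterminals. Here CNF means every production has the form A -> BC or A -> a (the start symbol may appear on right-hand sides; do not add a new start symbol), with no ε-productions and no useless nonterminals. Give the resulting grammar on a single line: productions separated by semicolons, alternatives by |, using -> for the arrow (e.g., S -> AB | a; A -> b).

No ε-productions.
No unit productions to eliminate.
TERM: introduce B -> b, A -> h and substitute in every rule of length ≥2.
BIN: G -> EAE becomes G -> EC, C -> AE.

S -> AB | GE; A -> h; B -> b; C -> AE; E -> h | SE; G -> b | EC | ES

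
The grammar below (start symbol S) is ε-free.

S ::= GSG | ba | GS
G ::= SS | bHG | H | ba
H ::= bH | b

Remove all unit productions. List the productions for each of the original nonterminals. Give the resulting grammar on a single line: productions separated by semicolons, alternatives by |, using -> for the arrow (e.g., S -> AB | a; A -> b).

S -> GS | ba | GSG; G -> b | SS | bH | ba | bHG; H -> b | bH

Unit productions: G->H.
Unit pairs (A ⇒* B via units): (G,H).
S: inherits non-unit rules of {S} → GS | GSG | ba.
G: inherits non-unit rules of {G, H} → SS | b | bH | bHG | ba.
H: inherits non-unit rules of {H} → b | bH.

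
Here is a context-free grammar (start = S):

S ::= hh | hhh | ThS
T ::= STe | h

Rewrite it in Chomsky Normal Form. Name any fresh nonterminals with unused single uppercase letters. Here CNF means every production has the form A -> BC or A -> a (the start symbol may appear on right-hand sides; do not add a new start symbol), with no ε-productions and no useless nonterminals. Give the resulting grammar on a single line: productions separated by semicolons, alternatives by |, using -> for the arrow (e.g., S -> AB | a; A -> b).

S -> AA | AC | TD; A -> h; B -> e; C -> AA; D -> AS; E -> TB; T -> h | SE

No ε-productions.
No unit productions to eliminate.
TERM: introduce B -> e, A -> h and substitute in every rule of length ≥2.
BIN: S -> AAA becomes S -> AC, C -> AA; S -> TAS becomes S -> TD, D -> AS; T -> STB becomes T -> SE, E -> TB.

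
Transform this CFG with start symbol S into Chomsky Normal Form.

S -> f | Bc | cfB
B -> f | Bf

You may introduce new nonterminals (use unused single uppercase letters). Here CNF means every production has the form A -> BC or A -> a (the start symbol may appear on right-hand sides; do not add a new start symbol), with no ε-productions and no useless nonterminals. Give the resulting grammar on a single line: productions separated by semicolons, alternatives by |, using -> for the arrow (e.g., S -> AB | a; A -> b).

S -> f | BC | CD; A -> f; B -> f | BA; C -> c; D -> AB

No ε-productions.
No unit productions to eliminate.
TERM: introduce C -> c, A -> f and substitute in every rule of length ≥2.
BIN: S -> CAB becomes S -> CD, D -> AB.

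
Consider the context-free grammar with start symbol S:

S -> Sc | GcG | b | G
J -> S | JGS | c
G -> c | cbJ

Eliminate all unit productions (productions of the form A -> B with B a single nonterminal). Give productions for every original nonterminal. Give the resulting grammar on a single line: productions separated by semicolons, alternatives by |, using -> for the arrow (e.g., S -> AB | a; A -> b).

Unit productions: J->S, S->G.
Unit pairs (A ⇒* B via units): (J,G), (J,S), (S,G).
S: inherits non-unit rules of {G, S} → GcG | Sc | b | c | cbJ.
G: inherits non-unit rules of {G} → c | cbJ.
J: inherits non-unit rules of {G, J, S} → GcG | JGS | Sc | b | c | cbJ.

S -> b | c | Sc | GcG | cbJ; G -> c | cbJ; J -> b | c | Sc | GcG | JGS | cbJ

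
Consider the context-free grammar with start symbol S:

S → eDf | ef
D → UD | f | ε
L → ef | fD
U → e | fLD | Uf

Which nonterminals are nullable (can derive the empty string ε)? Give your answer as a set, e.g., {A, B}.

{D}

Directly nullable (have an ε-rule): {D}.
Not nullable: L, S, U — each has a terminal in every rule's right-hand side or depends on a non-nullable symbol.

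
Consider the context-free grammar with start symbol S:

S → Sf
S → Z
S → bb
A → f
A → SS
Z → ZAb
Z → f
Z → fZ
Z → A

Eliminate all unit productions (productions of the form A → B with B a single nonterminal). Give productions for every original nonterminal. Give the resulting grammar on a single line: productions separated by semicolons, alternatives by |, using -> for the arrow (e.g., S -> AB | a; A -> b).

Unit productions: S->Z, Z->A.
Unit pairs (A ⇒* B via units): (S,A), (S,Z), (Z,A).
S: inherits non-unit rules of {A, S, Z} → SS | Sf | ZAb | bb | f | fZ.
A: inherits non-unit rules of {A} → SS | f.
Z: inherits non-unit rules of {A, Z} → SS | ZAb | f | fZ.

S -> f | SS | Sf | bb | fZ | ZAb; A -> f | SS; Z -> f | SS | fZ | ZAb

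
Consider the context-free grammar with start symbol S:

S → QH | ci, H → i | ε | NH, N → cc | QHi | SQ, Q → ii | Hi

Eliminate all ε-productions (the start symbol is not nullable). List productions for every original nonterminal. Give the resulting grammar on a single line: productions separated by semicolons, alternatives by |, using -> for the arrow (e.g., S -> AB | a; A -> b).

S -> Q | QH | ci; H -> N | i | NH; N -> Qi | SQ | cc | QHi; Q -> i | Hi | ii

Nullable set: {H}.
S -> QH: H nullable, giving Q | QH.
Drop H -> ε.
H -> NH: H nullable, giving N | NH.
N -> QHi: H nullable, giving QHi | Qi.
Q -> Hi: H nullable, giving Hi | i.
Unchanged (no nullable symbols): S -> ci; H -> i; N -> SQ; N -> cc; Q -> ii.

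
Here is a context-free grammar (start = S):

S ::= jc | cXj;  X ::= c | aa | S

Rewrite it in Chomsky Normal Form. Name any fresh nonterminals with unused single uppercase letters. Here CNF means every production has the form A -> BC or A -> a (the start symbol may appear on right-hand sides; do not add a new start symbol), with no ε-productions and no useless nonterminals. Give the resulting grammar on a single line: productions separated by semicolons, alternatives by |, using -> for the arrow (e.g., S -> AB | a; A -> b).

No ε-productions.
After unit-elimination: S -> jc | cXj; X -> c | aa | jc | cXj.
TERM: introduce C -> a, A -> c, B -> j and substitute in every rule of length ≥2.
BIN: S -> AXB becomes S -> AD, D -> XB; X -> AXB becomes X -> AE, E -> XB.

S -> AD | BA; A -> c; B -> j; C -> a; D -> XB; E -> XB; X -> c | AE | BA | CC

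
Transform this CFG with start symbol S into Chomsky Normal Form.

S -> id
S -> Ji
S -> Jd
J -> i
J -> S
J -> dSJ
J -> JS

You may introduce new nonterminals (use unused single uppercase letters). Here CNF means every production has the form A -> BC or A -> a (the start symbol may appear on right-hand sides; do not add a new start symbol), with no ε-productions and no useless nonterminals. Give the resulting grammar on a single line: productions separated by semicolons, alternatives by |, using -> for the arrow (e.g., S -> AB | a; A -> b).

No ε-productions.
After unit-elimination: S -> Jd | Ji | id; J -> i | JS | Jd | Ji | id | dSJ.
TERM: introduce A -> d, B -> i and substitute in every rule of length ≥2.
BIN: J -> ASJ becomes J -> AC, C -> SJ.

S -> BA | JA | JB; A -> d; B -> i; C -> SJ; J -> i | AC | BA | JA | JB | JS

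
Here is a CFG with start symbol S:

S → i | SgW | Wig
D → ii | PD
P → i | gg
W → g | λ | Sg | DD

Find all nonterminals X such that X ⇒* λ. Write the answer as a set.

Directly nullable (have an ε-rule): {W}.
Not nullable: D, P, S — each has a terminal in every rule's right-hand side or depends on a non-nullable symbol.

{W}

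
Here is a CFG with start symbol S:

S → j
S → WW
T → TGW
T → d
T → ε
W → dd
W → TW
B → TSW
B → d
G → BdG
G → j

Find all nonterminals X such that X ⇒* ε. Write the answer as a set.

Directly nullable (have an ε-rule): {T}.
Not nullable: B, G, S, W — each has a terminal in every rule's right-hand side or depends on a non-nullable symbol.

{T}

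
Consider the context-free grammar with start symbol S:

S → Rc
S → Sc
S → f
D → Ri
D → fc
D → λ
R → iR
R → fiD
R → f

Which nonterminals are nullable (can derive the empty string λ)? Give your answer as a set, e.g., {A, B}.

Directly nullable (have an ε-rule): {D}.
Not nullable: R, S — each has a terminal in every rule's right-hand side or depends on a non-nullable symbol.

{D}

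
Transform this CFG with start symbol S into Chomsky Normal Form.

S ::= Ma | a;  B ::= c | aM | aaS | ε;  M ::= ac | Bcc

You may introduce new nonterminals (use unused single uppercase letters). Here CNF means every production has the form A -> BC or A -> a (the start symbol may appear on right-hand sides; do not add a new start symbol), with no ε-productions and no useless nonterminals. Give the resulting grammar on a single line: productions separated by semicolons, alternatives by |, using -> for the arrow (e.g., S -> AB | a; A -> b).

Nullable: {B}; after ε-elimination: S -> a | Ma; B -> c | aM | aaS; M -> ac | cc | Bcc.
No unit productions to eliminate.
TERM: introduce A -> a, C -> c and substitute in every rule of length ≥2.
BIN: B -> AAS becomes B -> AD, D -> AS; M -> BCC becomes M -> BE, E -> CC.

S -> a | MA; A -> a; B -> c | AD | AM; C -> c; D -> AS; E -> CC; M -> AC | BE | CC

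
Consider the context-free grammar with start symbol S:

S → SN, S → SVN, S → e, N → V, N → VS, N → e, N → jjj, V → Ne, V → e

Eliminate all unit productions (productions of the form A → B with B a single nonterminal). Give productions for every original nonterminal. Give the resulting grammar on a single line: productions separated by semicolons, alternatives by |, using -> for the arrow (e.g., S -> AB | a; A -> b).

Unit productions: N->V.
Unit pairs (A ⇒* B via units): (N,V).
S: inherits non-unit rules of {S} → SN | SVN | e.
N: inherits non-unit rules of {N, V} → Ne | VS | e | jjj.
V: inherits non-unit rules of {V} → Ne | e.

S -> e | SN | SVN; N -> e | Ne | VS | jjj; V -> e | Ne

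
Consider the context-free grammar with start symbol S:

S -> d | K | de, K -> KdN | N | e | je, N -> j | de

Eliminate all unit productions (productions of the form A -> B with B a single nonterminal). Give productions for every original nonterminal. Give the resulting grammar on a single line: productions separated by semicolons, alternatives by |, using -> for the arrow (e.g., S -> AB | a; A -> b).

Unit productions: K->N, S->K.
Unit pairs (A ⇒* B via units): (K,N), (S,K), (S,N).
S: inherits non-unit rules of {K, N, S} → KdN | d | de | e | j | je.
K: inherits non-unit rules of {K, N} → KdN | de | e | j | je.
N: inherits non-unit rules of {N} → de | j.

S -> d | e | j | de | je | KdN; K -> e | j | de | je | KdN; N -> j | de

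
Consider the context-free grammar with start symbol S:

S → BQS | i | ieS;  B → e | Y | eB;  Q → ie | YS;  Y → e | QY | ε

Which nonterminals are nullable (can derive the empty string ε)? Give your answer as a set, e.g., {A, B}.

Directly nullable (have an ε-rule): {Y}.
B is nullable via B -> Y (every symbol on the right is already known nullable).
Not nullable: Q, S — each has a terminal in every rule's right-hand side or depends on a non-nullable symbol.

{B, Y}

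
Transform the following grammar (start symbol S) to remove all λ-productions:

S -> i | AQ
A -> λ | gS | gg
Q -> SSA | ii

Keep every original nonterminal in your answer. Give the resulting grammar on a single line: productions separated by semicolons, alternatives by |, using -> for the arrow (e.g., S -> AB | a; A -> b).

S -> Q | i | AQ; A -> gS | gg; Q -> SS | ii | SSA

Nullable set: {A}.
S -> AQ: A nullable, giving AQ | Q.
Drop A -> λ.
Q -> SSA: A nullable, giving SS | SSA.
Unchanged (no nullable symbols): S -> i; A -> gS; A -> gg; Q -> ii.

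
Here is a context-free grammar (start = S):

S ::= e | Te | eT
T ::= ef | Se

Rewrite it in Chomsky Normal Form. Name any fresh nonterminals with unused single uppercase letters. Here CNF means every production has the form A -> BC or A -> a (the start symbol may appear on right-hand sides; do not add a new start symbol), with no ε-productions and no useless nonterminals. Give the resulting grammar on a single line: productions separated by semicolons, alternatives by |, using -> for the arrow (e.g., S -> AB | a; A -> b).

S -> e | AT | TA; A -> e; B -> f; T -> AB | SA

No ε-productions.
No unit productions to eliminate.
TERM: introduce A -> e, B -> f and substitute in every rule of length ≥2.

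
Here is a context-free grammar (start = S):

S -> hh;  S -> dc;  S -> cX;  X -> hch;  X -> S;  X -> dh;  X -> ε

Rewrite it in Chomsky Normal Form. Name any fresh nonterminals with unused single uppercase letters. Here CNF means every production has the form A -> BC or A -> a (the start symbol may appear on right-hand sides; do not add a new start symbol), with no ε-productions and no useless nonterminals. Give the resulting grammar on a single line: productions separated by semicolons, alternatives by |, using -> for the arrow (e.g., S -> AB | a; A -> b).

S -> c | AX | BA | CC; A -> c; B -> d; C -> h; D -> AC; X -> c | AX | BA | BC | CC | CD

Nullable: {X}; after ε-elimination: S -> c | cX | dc | hh; X -> S | dh | hch.
After unit-elimination: S -> c | cX | dc | hh; X -> c | cX | dc | dh | hh | hch.
TERM: introduce A -> c, B -> d, C -> h and substitute in every rule of length ≥2.
BIN: X -> CAC becomes X -> CD, D -> AC.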